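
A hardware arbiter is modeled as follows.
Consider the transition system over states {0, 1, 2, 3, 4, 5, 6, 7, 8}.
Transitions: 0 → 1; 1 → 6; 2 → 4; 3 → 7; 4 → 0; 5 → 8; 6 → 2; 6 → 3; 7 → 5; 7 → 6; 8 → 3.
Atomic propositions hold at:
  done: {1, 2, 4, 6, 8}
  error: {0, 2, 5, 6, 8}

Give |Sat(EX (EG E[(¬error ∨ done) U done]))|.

7

Sat(¬error) = {1, 3, 4, 7}
Sat(¬error ∨ done) = {1, 2, 3, 4, 6, 7, 8}
E[(¬error ∨ done) U done]: least fixpoint, start Z0 = Sat(done) = {1, 2, 4, 6, 8}, add states in Sat(¬error ∨ done) with some successor in Z. Z1 = {1, 2, 4, 6, 7, 8}; Z2 = {1, 2, 3, 4, 6, 7, 8}; fixed.
Sat(E[(¬error ∨ done) U done]) = {1, 2, 3, 4, 6, 7, 8}
EG E[(¬error ∨ done) U done]: greatest fixpoint, start Z0 = {1, 2, 3, 4, 6, 7, 8}, keep only states in Sat with some successor in Z. Z1 = {1, 2, 3, 6, 7, 8}; Z2 = {1, 3, 6, 7, 8}; fixed.
Sat(EG E[(¬error ∨ done) U done]) = {1, 3, 6, 7, 8}
Sat(EX (EG E[(¬error ∨ done) U done])) = {s : some successor in {1, 3, 6, 7, 8}} = {0, 1, 3, 5, 6, 7, 8}
|Sat(EX (EG E[(¬error ∨ done) U done]))| = |{0, 1, 3, 5, 6, 7, 8}| = 7.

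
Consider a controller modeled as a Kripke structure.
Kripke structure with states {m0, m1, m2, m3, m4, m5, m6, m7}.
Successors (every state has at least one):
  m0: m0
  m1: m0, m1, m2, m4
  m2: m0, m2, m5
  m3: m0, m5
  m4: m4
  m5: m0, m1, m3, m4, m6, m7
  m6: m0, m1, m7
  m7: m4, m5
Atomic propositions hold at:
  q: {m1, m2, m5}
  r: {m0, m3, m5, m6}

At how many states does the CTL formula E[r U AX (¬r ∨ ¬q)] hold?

Sat(¬r) = {m1, m2, m4, m7}
Sat(¬q) = {m0, m3, m4, m6, m7}
Sat(¬r ∨ ¬q) = {m0, m1, m2, m3, m4, m6, m7}
Sat(AX (¬r ∨ ¬q)) = {s : every successor in {m0, m1, m2, m3, m4, m6, m7}} = {m0, m1, m4, m5, m6}
E[r U AX (¬r ∨ ¬q)]: least fixpoint, start Z0 = Sat(AX (¬r ∨ ¬q)) = {m0, m1, m4, m5, m6}, add states in Sat(r) with some successor in Z. Z1 = {m0, m1, m3, m4, m5, m6}; fixed.
Sat(E[r U AX (¬r ∨ ¬q)]) = {m0, m1, m3, m4, m5, m6}
|Sat(E[r U AX (¬r ∨ ¬q)])| = |{m0, m1, m3, m4, m5, m6}| = 6.

6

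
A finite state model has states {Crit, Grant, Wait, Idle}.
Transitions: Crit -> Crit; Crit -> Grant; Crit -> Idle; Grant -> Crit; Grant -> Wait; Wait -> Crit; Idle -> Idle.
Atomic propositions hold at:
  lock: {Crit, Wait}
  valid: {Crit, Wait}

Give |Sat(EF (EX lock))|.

3

Sat(EX lock) = {s : some successor in {Crit, Wait}} = {Crit, Grant, Wait}
EF (EX lock): least fixpoint, start Z0 = {Crit, Grant, Wait}, add states with some successor in Z. Already a fixed point.
Sat(EF (EX lock)) = {Crit, Grant, Wait}
|Sat(EF (EX lock))| = |{Crit, Grant, Wait}| = 3.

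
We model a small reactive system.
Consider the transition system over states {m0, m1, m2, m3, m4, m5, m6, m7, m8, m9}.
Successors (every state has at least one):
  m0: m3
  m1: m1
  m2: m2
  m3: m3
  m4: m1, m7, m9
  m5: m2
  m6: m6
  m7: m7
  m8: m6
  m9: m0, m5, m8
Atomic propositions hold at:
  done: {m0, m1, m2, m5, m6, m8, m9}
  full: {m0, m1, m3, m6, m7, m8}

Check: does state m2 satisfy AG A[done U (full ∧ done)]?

Sat(full ∧ done) = {m0, m1, m6, m8}
A[done U (full ∧ done)]: least fixpoint, start Z0 = Sat((full ∧ done)) = {m0, m1, m6, m8}, add states in Sat(done) with every successor in Z. Already a fixed point.
Sat(A[done U (full ∧ done)]) = {m0, m1, m6, m8}
AG A[done U (full ∧ done)]: greatest fixpoint, start Z0 = {m0, m1, m6, m8}, keep only states in Sat with every successor in Z. Z1 = {m1, m6, m8}; fixed.
Sat(AG A[done U (full ∧ done)]) = {m1, m6, m8}
m2 ∉ Sat(AG A[done U (full ∧ done)]) = {m1, m6, m8}, so the formula does not hold at m2.

No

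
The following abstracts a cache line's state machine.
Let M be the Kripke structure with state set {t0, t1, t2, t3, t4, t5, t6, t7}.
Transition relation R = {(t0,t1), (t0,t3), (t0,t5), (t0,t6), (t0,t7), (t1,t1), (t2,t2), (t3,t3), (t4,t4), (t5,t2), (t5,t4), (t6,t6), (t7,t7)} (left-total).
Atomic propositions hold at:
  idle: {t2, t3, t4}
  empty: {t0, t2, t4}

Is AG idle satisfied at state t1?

AG idle: greatest fixpoint, start Z0 = {t2, t3, t4}, keep only states in Sat with every successor in Z. Already a fixed point.
Sat(AG idle) = {t2, t3, t4}
t1 ∉ Sat(AG idle) = {t2, t3, t4}, so the formula does not hold at t1.

No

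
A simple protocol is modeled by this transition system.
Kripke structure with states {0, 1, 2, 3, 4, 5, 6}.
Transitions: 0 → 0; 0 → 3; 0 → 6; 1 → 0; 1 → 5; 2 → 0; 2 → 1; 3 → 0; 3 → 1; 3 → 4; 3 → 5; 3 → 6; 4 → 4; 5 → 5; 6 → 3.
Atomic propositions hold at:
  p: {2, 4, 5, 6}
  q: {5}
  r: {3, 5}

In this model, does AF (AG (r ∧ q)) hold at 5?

Yes

Sat(r ∧ q) = {5}
AG (r ∧ q): greatest fixpoint, start Z0 = {5}, keep only states in Sat with every successor in Z. Already a fixed point.
Sat(AG (r ∧ q)) = {5}
AF (AG (r ∧ q)): least fixpoint, start Z0 = {5}, add states with every successor in Z. Already a fixed point.
Sat(AF (AG (r ∧ q))) = {5}
5 ∈ Sat(AF (AG (r ∧ q))) = {5}, so the formula holds at 5.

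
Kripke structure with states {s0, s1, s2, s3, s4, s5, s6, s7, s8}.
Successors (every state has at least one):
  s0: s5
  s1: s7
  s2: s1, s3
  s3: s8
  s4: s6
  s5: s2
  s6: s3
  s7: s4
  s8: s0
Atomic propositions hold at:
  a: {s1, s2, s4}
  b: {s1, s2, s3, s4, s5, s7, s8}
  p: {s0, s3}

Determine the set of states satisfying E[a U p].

{s0, s2, s3}

E[a U p]: least fixpoint, start Z0 = Sat(p) = {s0, s3}, add states in Sat(a) with some successor in Z. Z1 = {s0, s2, s3}; fixed.
Sat(E[a U p]) = {s0, s2, s3}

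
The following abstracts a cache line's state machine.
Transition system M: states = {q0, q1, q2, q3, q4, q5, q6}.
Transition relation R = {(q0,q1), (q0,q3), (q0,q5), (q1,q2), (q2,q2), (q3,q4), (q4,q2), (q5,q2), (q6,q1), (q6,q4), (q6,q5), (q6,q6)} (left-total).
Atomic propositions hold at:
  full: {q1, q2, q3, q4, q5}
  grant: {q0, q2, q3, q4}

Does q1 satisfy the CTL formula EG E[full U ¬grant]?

No

Sat(¬grant) = {q1, q5, q6}
E[full U ¬grant]: least fixpoint, start Z0 = Sat(¬grant) = {q1, q5, q6}, add states in Sat(full) with some successor in Z. Already a fixed point.
Sat(E[full U ¬grant]) = {q1, q5, q6}
EG E[full U ¬grant]: greatest fixpoint, start Z0 = {q1, q5, q6}, keep only states in Sat with some successor in Z. Z1 = {q6}; fixed.
Sat(EG E[full U ¬grant]) = {q6}
q1 ∉ Sat(EG E[full U ¬grant]) = {q6}, so the formula does not hold at q1.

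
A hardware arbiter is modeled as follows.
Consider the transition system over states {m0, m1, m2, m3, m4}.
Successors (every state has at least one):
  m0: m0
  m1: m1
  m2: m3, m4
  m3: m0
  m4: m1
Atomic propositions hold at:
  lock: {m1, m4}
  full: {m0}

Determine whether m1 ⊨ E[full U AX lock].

Yes

Sat(AX lock) = {s : every successor in {m1, m4}} = {m1, m4}
E[full U AX lock]: least fixpoint, start Z0 = Sat(AX lock) = {m1, m4}, add states in Sat(full) with some successor in Z. Already a fixed point.
Sat(E[full U AX lock]) = {m1, m4}
m1 ∈ Sat(E[full U AX lock]) = {m1, m4}, so the formula holds at m1.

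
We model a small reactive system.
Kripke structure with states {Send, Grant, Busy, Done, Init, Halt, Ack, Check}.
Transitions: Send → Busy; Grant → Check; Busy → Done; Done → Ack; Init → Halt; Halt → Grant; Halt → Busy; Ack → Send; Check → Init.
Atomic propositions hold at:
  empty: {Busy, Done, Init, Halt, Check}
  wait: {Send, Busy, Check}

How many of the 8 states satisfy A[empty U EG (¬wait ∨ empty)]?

Sat(¬wait) = {Grant, Done, Init, Halt, Ack}
Sat(¬wait ∨ empty) = {Grant, Busy, Done, Init, Halt, Ack, Check}
EG (¬wait ∨ empty): greatest fixpoint, start Z0 = {Grant, Busy, Done, Init, Halt, Ack, Check}, keep only states in Sat with some successor in Z. Z1 = {Grant, Busy, Done, Init, Halt, Check}; Z2 = {Grant, Busy, Init, Halt, Check}; Z3 = {Grant, Init, Halt, Check}; fixed.
Sat(EG (¬wait ∨ empty)) = {Grant, Init, Halt, Check}
A[empty U EG (¬wait ∨ empty)]: least fixpoint, start Z0 = Sat(EG (¬wait ∨ empty)) = {Grant, Init, Halt, Check}, add states in Sat(empty) with every successor in Z. Already a fixed point.
Sat(A[empty U EG (¬wait ∨ empty)]) = {Grant, Init, Halt, Check}
|Sat(A[empty U EG (¬wait ∨ empty)])| = |{Grant, Init, Halt, Check}| = 4.

4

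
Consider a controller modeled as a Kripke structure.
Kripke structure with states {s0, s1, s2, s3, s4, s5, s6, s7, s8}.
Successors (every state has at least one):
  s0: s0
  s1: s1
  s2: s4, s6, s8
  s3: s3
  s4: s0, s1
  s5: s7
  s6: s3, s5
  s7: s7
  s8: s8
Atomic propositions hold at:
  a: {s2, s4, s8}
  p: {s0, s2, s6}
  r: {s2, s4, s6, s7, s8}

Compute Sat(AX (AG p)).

AG p: greatest fixpoint, start Z0 = {s0, s2, s6}, keep only states in Sat with every successor in Z. Z1 = {s0}; fixed.
Sat(AG p) = {s0}
Sat(AX (AG p)) = {s : every successor in {s0}} = {s0}

{s0}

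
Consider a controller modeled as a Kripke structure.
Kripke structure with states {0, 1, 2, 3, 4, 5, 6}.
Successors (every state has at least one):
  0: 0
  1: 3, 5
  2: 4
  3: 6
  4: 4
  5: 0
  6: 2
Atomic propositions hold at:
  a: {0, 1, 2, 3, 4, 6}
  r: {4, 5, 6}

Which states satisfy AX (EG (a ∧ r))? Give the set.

Sat(a ∧ r) = {4, 6}
EG (a ∧ r): greatest fixpoint, start Z0 = {4, 6}, keep only states in Sat with some successor in Z. Z1 = {4}; fixed.
Sat(EG (a ∧ r)) = {4}
Sat(AX (EG (a ∧ r))) = {s : every successor in {4}} = {2, 4}

{2, 4}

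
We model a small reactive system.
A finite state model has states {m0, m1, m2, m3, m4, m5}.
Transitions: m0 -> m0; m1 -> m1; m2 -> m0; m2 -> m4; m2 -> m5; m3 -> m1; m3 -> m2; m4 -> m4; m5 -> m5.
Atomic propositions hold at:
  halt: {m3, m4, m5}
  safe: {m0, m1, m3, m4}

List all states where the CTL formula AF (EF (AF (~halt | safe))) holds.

Sat(~halt) = {m0, m1, m2}
Sat(~halt | safe) = {m0, m1, m2, m3, m4}
AF (~halt | safe): least fixpoint, start Z0 = {m0, m1, m2, m3, m4}, add states with every successor in Z. Already a fixed point.
Sat(AF (~halt | safe)) = {m0, m1, m2, m3, m4}
EF (AF (~halt | safe)): least fixpoint, start Z0 = {m0, m1, m2, m3, m4}, add states with some successor in Z. Already a fixed point.
Sat(EF (AF (~halt | safe))) = {m0, m1, m2, m3, m4}
AF (EF (AF (~halt | safe))): least fixpoint, start Z0 = {m0, m1, m2, m3, m4}, add states with every successor in Z. Already a fixed point.
Sat(AF (EF (AF (~halt | safe)))) = {m0, m1, m2, m3, m4}

{m0, m1, m2, m3, m4}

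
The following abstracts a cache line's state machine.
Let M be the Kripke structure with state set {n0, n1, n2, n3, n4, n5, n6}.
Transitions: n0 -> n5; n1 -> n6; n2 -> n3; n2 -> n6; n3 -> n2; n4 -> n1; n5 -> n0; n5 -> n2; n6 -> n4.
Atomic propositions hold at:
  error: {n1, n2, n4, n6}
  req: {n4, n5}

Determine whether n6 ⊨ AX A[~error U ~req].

Sat(~error) = {n0, n3, n5}
Sat(~req) = {n0, n1, n2, n3, n6}
A[~error U ~req]: least fixpoint, start Z0 = Sat(~req) = {n0, n1, n2, n3, n6}, add states in Sat(~error) with every successor in Z. Z1 = {n0, n1, n2, n3, n5, n6}; fixed.
Sat(A[~error U ~req]) = {n0, n1, n2, n3, n5, n6}
Sat(AX A[~error U ~req]) = {s : every successor in {n0, n1, n2, n3, n5, n6}} = {n0, n1, n2, n3, n4, n5}
n6 ∉ Sat(AX A[~error U ~req]) = {n0, n1, n2, n3, n4, n5}, so the formula does not hold at n6.

No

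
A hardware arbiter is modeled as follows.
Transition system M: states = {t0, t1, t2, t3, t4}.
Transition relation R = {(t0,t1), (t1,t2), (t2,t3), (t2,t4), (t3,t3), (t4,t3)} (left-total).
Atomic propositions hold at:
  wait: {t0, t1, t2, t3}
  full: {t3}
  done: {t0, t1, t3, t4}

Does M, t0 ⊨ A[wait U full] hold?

A[wait U full]: least fixpoint, start Z0 = Sat(full) = {t3}, add states in Sat(wait) with every successor in Z. Already a fixed point.
Sat(A[wait U full]) = {t3}
t0 ∉ Sat(A[wait U full]) = {t3}, so the formula does not hold at t0.

No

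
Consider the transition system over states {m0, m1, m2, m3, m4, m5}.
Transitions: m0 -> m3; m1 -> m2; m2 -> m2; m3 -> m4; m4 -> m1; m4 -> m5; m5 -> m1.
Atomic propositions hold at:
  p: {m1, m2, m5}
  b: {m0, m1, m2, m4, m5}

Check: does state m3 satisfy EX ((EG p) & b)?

EG p: greatest fixpoint, start Z0 = {m1, m2, m5}, keep only states in Sat with some successor in Z. Already a fixed point.
Sat(EG p) = {m1, m2, m5}
Sat((EG p) & b) = {m1, m2, m5}
Sat(EX ((EG p) & b)) = {s : some successor in {m1, m2, m5}} = {m1, m2, m4, m5}
m3 ∉ Sat(EX ((EG p) & b)) = {m1, m2, m4, m5}, so the formula does not hold at m3.

No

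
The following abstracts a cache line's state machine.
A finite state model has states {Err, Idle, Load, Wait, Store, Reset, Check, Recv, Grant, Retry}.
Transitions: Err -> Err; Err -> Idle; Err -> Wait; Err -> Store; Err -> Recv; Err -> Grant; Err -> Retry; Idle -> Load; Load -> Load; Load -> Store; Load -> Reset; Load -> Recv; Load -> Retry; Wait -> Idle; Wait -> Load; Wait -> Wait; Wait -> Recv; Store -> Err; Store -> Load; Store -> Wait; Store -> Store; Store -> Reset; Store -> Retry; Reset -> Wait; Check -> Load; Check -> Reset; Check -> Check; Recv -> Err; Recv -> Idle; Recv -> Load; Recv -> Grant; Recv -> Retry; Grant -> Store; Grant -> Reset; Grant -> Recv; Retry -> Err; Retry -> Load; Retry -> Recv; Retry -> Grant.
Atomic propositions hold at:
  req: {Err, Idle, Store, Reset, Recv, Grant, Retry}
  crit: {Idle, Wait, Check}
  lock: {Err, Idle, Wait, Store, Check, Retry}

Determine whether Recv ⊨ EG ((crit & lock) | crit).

No

Sat(crit & lock) = {Idle, Wait, Check}
Sat((crit & lock) | crit) = {Idle, Wait, Check}
EG ((crit & lock) | crit): greatest fixpoint, start Z0 = {Idle, Wait, Check}, keep only states in Sat with some successor in Z. Z1 = {Wait, Check}; fixed.
Sat(EG ((crit & lock) | crit)) = {Wait, Check}
Recv ∉ Sat(EG ((crit & lock) | crit)) = {Wait, Check}, so the formula does not hold at Recv.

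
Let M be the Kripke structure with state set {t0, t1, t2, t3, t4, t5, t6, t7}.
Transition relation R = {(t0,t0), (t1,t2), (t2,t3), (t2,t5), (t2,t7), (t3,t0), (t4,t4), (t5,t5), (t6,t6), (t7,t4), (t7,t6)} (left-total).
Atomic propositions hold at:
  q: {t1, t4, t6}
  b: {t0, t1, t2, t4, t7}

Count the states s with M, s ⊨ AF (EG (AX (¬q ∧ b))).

Sat(¬q) = {t0, t2, t3, t5, t7}
Sat(¬q ∧ b) = {t0, t2, t7}
Sat(AX (¬q ∧ b)) = {s : every successor in {t0, t2, t7}} = {t0, t1, t3}
EG (AX (¬q ∧ b)): greatest fixpoint, start Z0 = {t0, t1, t3}, keep only states in Sat with some successor in Z. Z1 = {t0, t3}; fixed.
Sat(EG (AX (¬q ∧ b))) = {t0, t3}
AF (EG (AX (¬q ∧ b))): least fixpoint, start Z0 = {t0, t3}, add states with every successor in Z. Already a fixed point.
Sat(AF (EG (AX (¬q ∧ b)))) = {t0, t3}
|Sat(AF (EG (AX (¬q ∧ b))))| = |{t0, t3}| = 2.

2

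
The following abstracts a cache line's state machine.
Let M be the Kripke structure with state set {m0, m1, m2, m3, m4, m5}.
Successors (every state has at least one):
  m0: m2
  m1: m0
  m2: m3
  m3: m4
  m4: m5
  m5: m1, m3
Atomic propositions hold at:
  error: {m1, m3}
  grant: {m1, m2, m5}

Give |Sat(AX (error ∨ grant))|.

Sat(error ∨ grant) = {m1, m2, m3, m5}
Sat(AX (error ∨ grant)) = {s : every successor in {m1, m2, m3, m5}} = {m0, m2, m4, m5}
|Sat(AX (error ∨ grant))| = |{m0, m2, m4, m5}| = 4.

4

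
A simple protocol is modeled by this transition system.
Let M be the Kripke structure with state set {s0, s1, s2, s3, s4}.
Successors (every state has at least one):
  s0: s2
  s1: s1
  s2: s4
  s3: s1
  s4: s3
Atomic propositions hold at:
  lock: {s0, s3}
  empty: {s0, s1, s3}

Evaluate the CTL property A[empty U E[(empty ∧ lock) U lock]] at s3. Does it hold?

Yes

Sat(empty ∧ lock) = {s0, s3}
E[(empty ∧ lock) U lock]: least fixpoint, start Z0 = Sat(lock) = {s0, s3}, add states in Sat(empty ∧ lock) with some successor in Z. Already a fixed point.
Sat(E[(empty ∧ lock) U lock]) = {s0, s3}
A[empty U E[(empty ∧ lock) U lock]]: least fixpoint, start Z0 = Sat(E[(empty ∧ lock) U lock]) = {s0, s3}, add states in Sat(empty) with every successor in Z. Already a fixed point.
Sat(A[empty U E[(empty ∧ lock) U lock]]) = {s0, s3}
s3 ∈ Sat(A[empty U E[(empty ∧ lock) U lock]]) = {s0, s3}, so the formula holds at s3.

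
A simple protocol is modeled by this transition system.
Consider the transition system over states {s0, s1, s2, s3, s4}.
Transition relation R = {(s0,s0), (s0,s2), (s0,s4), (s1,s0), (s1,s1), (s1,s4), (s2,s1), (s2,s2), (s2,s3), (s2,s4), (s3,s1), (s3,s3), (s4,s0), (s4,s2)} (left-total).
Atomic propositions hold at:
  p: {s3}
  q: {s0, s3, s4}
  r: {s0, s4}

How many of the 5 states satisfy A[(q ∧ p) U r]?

Sat(q ∧ p) = {s3}
A[(q ∧ p) U r]: least fixpoint, start Z0 = Sat(r) = {s0, s4}, add states in Sat(q ∧ p) with every successor in Z. Already a fixed point.
Sat(A[(q ∧ p) U r]) = {s0, s4}
|Sat(A[(q ∧ p) U r])| = |{s0, s4}| = 2.

2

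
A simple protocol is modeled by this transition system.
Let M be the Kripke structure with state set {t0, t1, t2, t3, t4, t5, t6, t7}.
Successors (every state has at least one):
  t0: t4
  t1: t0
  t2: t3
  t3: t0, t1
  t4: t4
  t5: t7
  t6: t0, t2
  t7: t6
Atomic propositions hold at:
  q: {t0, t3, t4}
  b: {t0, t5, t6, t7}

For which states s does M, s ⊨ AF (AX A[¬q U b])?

{t1, t2, t3, t5, t7}

Sat(¬q) = {t1, t2, t5, t6, t7}
A[¬q U b]: least fixpoint, start Z0 = Sat(b) = {t0, t5, t6, t7}, add states in Sat(¬q) with every successor in Z. Z1 = {t0, t1, t5, t6, t7}; fixed.
Sat(A[¬q U b]) = {t0, t1, t5, t6, t7}
Sat(AX A[¬q U b]) = {s : every successor in {t0, t1, t5, t6, t7}} = {t1, t3, t5, t7}
AF (AX A[¬q U b]): least fixpoint, start Z0 = {t1, t3, t5, t7}, add states with every successor in Z. Z1 = {t1, t2, t3, t5, t7}; fixed.
Sat(AF (AX A[¬q U b])) = {t1, t2, t3, t5, t7}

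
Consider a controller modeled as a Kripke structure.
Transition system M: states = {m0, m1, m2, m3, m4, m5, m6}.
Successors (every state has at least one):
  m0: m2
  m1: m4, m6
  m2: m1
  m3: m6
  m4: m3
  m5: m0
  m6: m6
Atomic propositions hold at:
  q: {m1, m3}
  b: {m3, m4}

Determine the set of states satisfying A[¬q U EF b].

{m0, m1, m2, m3, m4, m5}

Sat(¬q) = {m0, m2, m4, m5, m6}
EF b: least fixpoint, start Z0 = {m3, m4}, add states with some successor in Z. Z1 = {m1, m3, m4}; Z2 = {m1, m2, m3, m4}; Z3 = {m0, m1, m2, m3, m4}; Z4 = {m0, m1, m2, m3, m4, m5}; fixed.
Sat(EF b) = {m0, m1, m2, m3, m4, m5}
A[¬q U EF b]: least fixpoint, start Z0 = Sat(EF b) = {m0, m1, m2, m3, m4, m5}, add states in Sat(¬q) with every successor in Z. Already a fixed point.
Sat(A[¬q U EF b]) = {m0, m1, m2, m3, m4, m5}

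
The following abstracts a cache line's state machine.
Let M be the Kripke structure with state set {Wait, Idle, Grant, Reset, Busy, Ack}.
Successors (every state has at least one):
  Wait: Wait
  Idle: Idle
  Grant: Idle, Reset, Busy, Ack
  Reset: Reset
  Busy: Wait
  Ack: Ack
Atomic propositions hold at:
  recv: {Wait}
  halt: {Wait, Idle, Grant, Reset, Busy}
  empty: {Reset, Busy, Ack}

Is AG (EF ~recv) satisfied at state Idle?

Yes

Sat(~recv) = {Idle, Grant, Reset, Busy, Ack}
EF ~recv: least fixpoint, start Z0 = {Idle, Grant, Reset, Busy, Ack}, add states with some successor in Z. Already a fixed point.
Sat(EF ~recv) = {Idle, Grant, Reset, Busy, Ack}
AG (EF ~recv): greatest fixpoint, start Z0 = {Idle, Grant, Reset, Busy, Ack}, keep only states in Sat with every successor in Z. Z1 = {Idle, Grant, Reset, Ack}; Z2 = {Idle, Reset, Ack}; fixed.
Sat(AG (EF ~recv)) = {Idle, Reset, Ack}
Idle ∈ Sat(AG (EF ~recv)) = {Idle, Reset, Ack}, so the formula holds at Idle.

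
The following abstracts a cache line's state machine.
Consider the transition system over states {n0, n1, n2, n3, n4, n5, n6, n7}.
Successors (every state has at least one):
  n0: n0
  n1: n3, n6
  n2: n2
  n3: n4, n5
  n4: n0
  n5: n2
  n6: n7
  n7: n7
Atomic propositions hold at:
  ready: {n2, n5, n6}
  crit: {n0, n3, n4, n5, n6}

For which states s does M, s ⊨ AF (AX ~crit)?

{n2, n5, n6, n7}

Sat(~crit) = {n1, n2, n7}
Sat(AX ~crit) = {s : every successor in {n1, n2, n7}} = {n2, n5, n6, n7}
AF (AX ~crit): least fixpoint, start Z0 = {n2, n5, n6, n7}, add states with every successor in Z. Already a fixed point.
Sat(AF (AX ~crit)) = {n2, n5, n6, n7}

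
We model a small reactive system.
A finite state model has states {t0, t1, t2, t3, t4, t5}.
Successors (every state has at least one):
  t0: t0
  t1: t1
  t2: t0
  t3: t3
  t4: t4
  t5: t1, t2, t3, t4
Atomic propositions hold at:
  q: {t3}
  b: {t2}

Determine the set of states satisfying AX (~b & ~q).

Sat(~b) = {t0, t1, t3, t4, t5}
Sat(~q) = {t0, t1, t2, t4, t5}
Sat(~b & ~q) = {t0, t1, t4, t5}
Sat(AX (~b & ~q)) = {s : every successor in {t0, t1, t4, t5}} = {t0, t1, t2, t4}

{t0, t1, t2, t4}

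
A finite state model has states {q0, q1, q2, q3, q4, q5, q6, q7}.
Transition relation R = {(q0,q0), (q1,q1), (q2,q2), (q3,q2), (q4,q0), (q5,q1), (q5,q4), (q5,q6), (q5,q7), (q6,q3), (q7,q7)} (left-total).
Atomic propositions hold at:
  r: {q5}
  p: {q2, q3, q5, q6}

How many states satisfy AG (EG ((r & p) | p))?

3

Sat(r & p) = {q5}
Sat((r & p) | p) = {q2, q3, q5, q6}
EG ((r & p) | p): greatest fixpoint, start Z0 = {q2, q3, q5, q6}, keep only states in Sat with some successor in Z. Already a fixed point.
Sat(EG ((r & p) | p)) = {q2, q3, q5, q6}
AG (EG ((r & p) | p)): greatest fixpoint, start Z0 = {q2, q3, q5, q6}, keep only states in Sat with every successor in Z. Z1 = {q2, q3, q6}; fixed.
Sat(AG (EG ((r & p) | p))) = {q2, q3, q6}
|Sat(AG (EG ((r & p) | p)))| = |{q2, q3, q6}| = 3.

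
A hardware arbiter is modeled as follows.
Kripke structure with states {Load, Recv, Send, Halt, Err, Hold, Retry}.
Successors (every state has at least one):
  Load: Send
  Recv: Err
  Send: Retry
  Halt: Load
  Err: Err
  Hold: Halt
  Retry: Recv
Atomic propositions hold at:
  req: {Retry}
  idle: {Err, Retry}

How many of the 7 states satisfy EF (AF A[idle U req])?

A[idle U req]: least fixpoint, start Z0 = Sat(req) = {Retry}, add states in Sat(idle) with every successor in Z. Already a fixed point.
Sat(A[idle U req]) = {Retry}
AF A[idle U req]: least fixpoint, start Z0 = {Retry}, add states with every successor in Z. Z1 = {Send, Retry}; Z2 = {Load, Send, Retry}; Z3 = {Load, Send, Halt, Retry}; Z4 = {Load, Send, Halt, Hold, Retry}; fixed.
Sat(AF A[idle U req]) = {Load, Send, Halt, Hold, Retry}
EF (AF A[idle U req]): least fixpoint, start Z0 = {Load, Send, Halt, Hold, Retry}, add states with some successor in Z. Already a fixed point.
Sat(EF (AF A[idle U req])) = {Load, Send, Halt, Hold, Retry}
|Sat(EF (AF A[idle U req]))| = |{Load, Send, Halt, Hold, Retry}| = 5.

5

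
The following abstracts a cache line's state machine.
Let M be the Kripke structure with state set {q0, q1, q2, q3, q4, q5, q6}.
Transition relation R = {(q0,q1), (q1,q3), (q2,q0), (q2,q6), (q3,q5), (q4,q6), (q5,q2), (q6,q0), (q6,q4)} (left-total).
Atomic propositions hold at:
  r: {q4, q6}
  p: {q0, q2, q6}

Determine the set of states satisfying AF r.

{q4, q6}

AF r: least fixpoint, start Z0 = {q4, q6}, add states with every successor in Z. Already a fixed point.
Sat(AF r) = {q4, q6}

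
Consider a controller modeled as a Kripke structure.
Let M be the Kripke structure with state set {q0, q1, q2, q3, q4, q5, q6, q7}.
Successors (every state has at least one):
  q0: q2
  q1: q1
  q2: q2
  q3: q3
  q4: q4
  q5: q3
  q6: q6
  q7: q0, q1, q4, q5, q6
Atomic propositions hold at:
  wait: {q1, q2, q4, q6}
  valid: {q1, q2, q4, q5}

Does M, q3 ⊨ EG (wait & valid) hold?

No

Sat(wait & valid) = {q1, q2, q4}
EG (wait & valid): greatest fixpoint, start Z0 = {q1, q2, q4}, keep only states in Sat with some successor in Z. Already a fixed point.
Sat(EG (wait & valid)) = {q1, q2, q4}
q3 ∉ Sat(EG (wait & valid)) = {q1, q2, q4}, so the formula does not hold at q3.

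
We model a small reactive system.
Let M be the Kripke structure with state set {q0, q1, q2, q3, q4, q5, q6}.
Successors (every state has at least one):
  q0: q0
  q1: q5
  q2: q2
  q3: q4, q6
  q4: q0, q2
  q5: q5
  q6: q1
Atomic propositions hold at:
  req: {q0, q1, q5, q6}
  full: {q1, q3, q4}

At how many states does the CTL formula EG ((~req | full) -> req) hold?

Sat(~req) = {q2, q3, q4}
Sat(~req | full) = {q1, q2, q3, q4}
Sat((~req | full) -> req) = {q0, q1, q5, q6}
EG ((~req | full) -> req): greatest fixpoint, start Z0 = {q0, q1, q5, q6}, keep only states in Sat with some successor in Z. Already a fixed point.
Sat(EG ((~req | full) -> req)) = {q0, q1, q5, q6}
|Sat(EG ((~req | full) -> req))| = |{q0, q1, q5, q6}| = 4.

4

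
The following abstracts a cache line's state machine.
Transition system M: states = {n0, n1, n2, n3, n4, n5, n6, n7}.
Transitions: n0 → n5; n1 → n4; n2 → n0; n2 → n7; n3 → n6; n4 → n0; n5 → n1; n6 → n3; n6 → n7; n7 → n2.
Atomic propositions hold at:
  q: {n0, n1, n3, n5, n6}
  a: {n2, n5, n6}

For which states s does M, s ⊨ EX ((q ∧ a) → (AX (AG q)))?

{n1, n2, n4, n5, n6, n7}

Sat(q ∧ a) = {n5, n6}
AG q: greatest fixpoint, start Z0 = {n0, n1, n3, n5, n6}, keep only states in Sat with every successor in Z. Z1 = {n0, n3, n5}; Z2 = {n0}; Z3 = ∅; fixed.
Sat(AG q) = ∅
Sat(AX (AG q)) = {s : every successor in ∅} = ∅
Sat((q ∧ a) → (AX (AG q))) = {n0, n1, n2, n3, n4, n7}
Sat(EX ((q ∧ a) → (AX (AG q)))) = {s : some successor in {n0, n1, n2, n3, n4, n7}} = {n1, n2, n4, n5, n6, n7}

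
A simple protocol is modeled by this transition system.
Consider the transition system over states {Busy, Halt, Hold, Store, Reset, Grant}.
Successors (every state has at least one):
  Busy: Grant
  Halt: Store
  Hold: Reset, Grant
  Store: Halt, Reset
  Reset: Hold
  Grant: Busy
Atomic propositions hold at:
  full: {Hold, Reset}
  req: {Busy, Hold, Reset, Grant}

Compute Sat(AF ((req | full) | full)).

Sat(req | full) = {Busy, Hold, Reset, Grant}
Sat((req | full) | full) = {Busy, Hold, Reset, Grant}
AF ((req | full) | full): least fixpoint, start Z0 = {Busy, Hold, Reset, Grant}, add states with every successor in Z. Already a fixed point.
Sat(AF ((req | full) | full)) = {Busy, Hold, Reset, Grant}

{Busy, Hold, Reset, Grant}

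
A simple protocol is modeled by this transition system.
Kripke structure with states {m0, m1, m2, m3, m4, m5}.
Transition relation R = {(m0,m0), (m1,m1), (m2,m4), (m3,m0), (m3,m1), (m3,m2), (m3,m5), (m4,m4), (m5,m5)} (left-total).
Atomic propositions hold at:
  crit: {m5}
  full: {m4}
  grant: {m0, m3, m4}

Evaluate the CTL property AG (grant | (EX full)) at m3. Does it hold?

No

Sat(EX full) = {s : some successor in {m4}} = {m2, m4}
Sat(grant | (EX full)) = {m0, m2, m3, m4}
AG (grant | (EX full)): greatest fixpoint, start Z0 = {m0, m2, m3, m4}, keep only states in Sat with every successor in Z. Z1 = {m0, m2, m4}; fixed.
Sat(AG (grant | (EX full))) = {m0, m2, m4}
m3 ∉ Sat(AG (grant | (EX full))) = {m0, m2, m4}, so the formula does not hold at m3.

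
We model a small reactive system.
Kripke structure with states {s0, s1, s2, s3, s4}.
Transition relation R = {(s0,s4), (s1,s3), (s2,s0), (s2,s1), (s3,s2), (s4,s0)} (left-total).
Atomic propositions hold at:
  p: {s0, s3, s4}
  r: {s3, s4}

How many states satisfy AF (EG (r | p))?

Sat(r | p) = {s0, s3, s4}
EG (r | p): greatest fixpoint, start Z0 = {s0, s3, s4}, keep only states in Sat with some successor in Z. Z1 = {s0, s4}; fixed.
Sat(EG (r | p)) = {s0, s4}
AF (EG (r | p)): least fixpoint, start Z0 = {s0, s4}, add states with every successor in Z. Already a fixed point.
Sat(AF (EG (r | p))) = {s0, s4}
|Sat(AF (EG (r | p)))| = |{s0, s4}| = 2.

2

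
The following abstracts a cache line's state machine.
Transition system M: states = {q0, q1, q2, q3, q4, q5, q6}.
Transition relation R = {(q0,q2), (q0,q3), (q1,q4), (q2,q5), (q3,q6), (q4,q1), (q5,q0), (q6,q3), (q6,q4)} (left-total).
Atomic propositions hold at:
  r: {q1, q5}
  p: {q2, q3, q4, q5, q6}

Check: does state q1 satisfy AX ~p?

No

Sat(~p) = {q0, q1}
Sat(AX ~p) = {s : every successor in {q0, q1}} = {q4, q5}
q1 ∉ Sat(AX ~p) = {q4, q5}, so the formula does not hold at q1.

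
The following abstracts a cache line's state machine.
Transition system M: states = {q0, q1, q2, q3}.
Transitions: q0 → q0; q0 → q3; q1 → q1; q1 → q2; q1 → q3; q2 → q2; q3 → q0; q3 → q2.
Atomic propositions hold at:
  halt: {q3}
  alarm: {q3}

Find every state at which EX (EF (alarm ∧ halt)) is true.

Sat(alarm ∧ halt) = {q3}
EF (alarm ∧ halt): least fixpoint, start Z0 = {q3}, add states with some successor in Z. Z1 = {q0, q1, q3}; fixed.
Sat(EF (alarm ∧ halt)) = {q0, q1, q3}
Sat(EX (EF (alarm ∧ halt))) = {s : some successor in {q0, q1, q3}} = {q0, q1, q3}

{q0, q1, q3}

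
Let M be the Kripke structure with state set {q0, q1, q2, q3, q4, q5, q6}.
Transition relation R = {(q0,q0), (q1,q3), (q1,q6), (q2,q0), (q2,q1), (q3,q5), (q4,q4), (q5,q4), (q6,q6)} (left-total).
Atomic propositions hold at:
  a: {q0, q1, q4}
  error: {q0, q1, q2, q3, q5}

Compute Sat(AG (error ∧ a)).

Sat(error ∧ a) = {q0, q1}
AG (error ∧ a): greatest fixpoint, start Z0 = {q0, q1}, keep only states in Sat with every successor in Z. Z1 = {q0}; fixed.
Sat(AG (error ∧ a)) = {q0}

{q0}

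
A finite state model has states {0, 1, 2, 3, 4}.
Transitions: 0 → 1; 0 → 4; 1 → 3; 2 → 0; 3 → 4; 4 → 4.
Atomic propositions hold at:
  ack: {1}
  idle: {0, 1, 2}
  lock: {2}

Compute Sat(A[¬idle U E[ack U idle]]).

Sat(¬idle) = {3, 4}
E[ack U idle]: least fixpoint, start Z0 = Sat(idle) = {0, 1, 2}, add states in Sat(ack) with some successor in Z. Already a fixed point.
Sat(E[ack U idle]) = {0, 1, 2}
A[¬idle U E[ack U idle]]: least fixpoint, start Z0 = Sat(E[ack U idle]) = {0, 1, 2}, add states in Sat(¬idle) with every successor in Z. Already a fixed point.
Sat(A[¬idle U E[ack U idle]]) = {0, 1, 2}

{0, 1, 2}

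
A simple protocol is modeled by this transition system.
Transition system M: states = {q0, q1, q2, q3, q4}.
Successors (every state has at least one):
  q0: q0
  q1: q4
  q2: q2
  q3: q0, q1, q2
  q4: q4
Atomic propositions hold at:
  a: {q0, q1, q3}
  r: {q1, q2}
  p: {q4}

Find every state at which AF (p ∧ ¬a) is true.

Sat(¬a) = {q2, q4}
Sat(p ∧ ¬a) = {q4}
AF (p ∧ ¬a): least fixpoint, start Z0 = {q4}, add states with every successor in Z. Z1 = {q1, q4}; fixed.
Sat(AF (p ∧ ¬a)) = {q1, q4}

{q1, q4}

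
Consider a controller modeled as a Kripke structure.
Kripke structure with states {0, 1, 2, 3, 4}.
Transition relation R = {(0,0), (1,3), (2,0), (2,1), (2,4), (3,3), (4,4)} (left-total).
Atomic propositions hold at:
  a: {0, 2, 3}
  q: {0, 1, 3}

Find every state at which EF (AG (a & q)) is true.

Sat(a & q) = {0, 3}
AG (a & q): greatest fixpoint, start Z0 = {0, 3}, keep only states in Sat with every successor in Z. Already a fixed point.
Sat(AG (a & q)) = {0, 3}
EF (AG (a & q)): least fixpoint, start Z0 = {0, 3}, add states with some successor in Z. Z1 = {0, 1, 2, 3}; fixed.
Sat(EF (AG (a & q))) = {0, 1, 2, 3}

{0, 1, 2, 3}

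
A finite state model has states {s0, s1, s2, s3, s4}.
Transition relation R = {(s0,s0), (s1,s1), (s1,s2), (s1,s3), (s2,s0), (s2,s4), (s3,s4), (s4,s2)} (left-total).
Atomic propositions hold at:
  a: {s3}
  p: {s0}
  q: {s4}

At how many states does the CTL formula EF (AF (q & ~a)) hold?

Sat(~a) = {s0, s1, s2, s4}
Sat(q & ~a) = {s4}
AF (q & ~a): least fixpoint, start Z0 = {s4}, add states with every successor in Z. Z1 = {s3, s4}; fixed.
Sat(AF (q & ~a)) = {s3, s4}
EF (AF (q & ~a)): least fixpoint, start Z0 = {s3, s4}, add states with some successor in Z. Z1 = {s1, s2, s3, s4}; fixed.
Sat(EF (AF (q & ~a))) = {s1, s2, s3, s4}
|Sat(EF (AF (q & ~a)))| = |{s1, s2, s3, s4}| = 4.

4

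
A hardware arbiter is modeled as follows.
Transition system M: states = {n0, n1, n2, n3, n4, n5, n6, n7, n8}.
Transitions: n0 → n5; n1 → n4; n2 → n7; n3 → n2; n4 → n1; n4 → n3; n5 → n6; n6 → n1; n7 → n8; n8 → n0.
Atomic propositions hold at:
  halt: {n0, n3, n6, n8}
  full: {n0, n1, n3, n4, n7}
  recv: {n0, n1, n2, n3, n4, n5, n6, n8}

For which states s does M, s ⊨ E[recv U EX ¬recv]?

{n0, n1, n2, n3, n4, n5, n6, n8}

Sat(¬recv) = {n7}
Sat(EX ¬recv) = {s : some successor in {n7}} = {n2}
E[recv U EX ¬recv]: least fixpoint, start Z0 = Sat(EX ¬recv) = {n2}, add states in Sat(recv) with some successor in Z. Z1 = {n2, n3}; Z2 = {n2, n3, n4}; Z3 = {n1, n2, n3, n4}; Z4 = {n1, n2, n3, n4, n6}; Z5 = {n1, n2, n3, n4, n5, n6}; Z6 = {n0, n1, n2, n3, n4, n5, n6}; Z7 = {n0, n1, n2, n3, n4, n5, n6, n8}; fixed.
Sat(E[recv U EX ¬recv]) = {n0, n1, n2, n3, n4, n5, n6, n8}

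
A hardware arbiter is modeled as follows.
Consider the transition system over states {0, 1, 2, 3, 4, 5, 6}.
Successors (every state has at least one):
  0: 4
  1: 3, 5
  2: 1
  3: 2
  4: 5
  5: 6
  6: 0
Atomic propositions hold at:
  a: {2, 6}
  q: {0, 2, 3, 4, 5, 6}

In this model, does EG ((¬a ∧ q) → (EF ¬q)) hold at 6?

Sat(¬a) = {0, 1, 3, 4, 5}
Sat(¬a ∧ q) = {0, 3, 4, 5}
Sat(¬q) = {1}
EF ¬q: least fixpoint, start Z0 = {1}, add states with some successor in Z. Z1 = {1, 2}; Z2 = {1, 2, 3}; fixed.
Sat(EF ¬q) = {1, 2, 3}
Sat((¬a ∧ q) → (EF ¬q)) = {1, 2, 3, 6}
EG ((¬a ∧ q) → (EF ¬q)): greatest fixpoint, start Z0 = {1, 2, 3, 6}, keep only states in Sat with some successor in Z. Z1 = {1, 2, 3}; fixed.
Sat(EG ((¬a ∧ q) → (EF ¬q))) = {1, 2, 3}
6 ∉ Sat(EG ((¬a ∧ q) → (EF ¬q))) = {1, 2, 3}, so the formula does not hold at 6.

No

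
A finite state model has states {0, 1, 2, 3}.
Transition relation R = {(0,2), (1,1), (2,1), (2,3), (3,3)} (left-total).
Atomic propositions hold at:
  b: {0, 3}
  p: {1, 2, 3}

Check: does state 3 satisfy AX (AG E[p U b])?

Yes

E[p U b]: least fixpoint, start Z0 = Sat(b) = {0, 3}, add states in Sat(p) with some successor in Z. Z1 = {0, 2, 3}; fixed.
Sat(E[p U b]) = {0, 2, 3}
AG E[p U b]: greatest fixpoint, start Z0 = {0, 2, 3}, keep only states in Sat with every successor in Z. Z1 = {0, 3}; Z2 = {3}; fixed.
Sat(AG E[p U b]) = {3}
Sat(AX (AG E[p U b])) = {s : every successor in {3}} = {3}
3 ∈ Sat(AX (AG E[p U b])) = {3}, so the formula holds at 3.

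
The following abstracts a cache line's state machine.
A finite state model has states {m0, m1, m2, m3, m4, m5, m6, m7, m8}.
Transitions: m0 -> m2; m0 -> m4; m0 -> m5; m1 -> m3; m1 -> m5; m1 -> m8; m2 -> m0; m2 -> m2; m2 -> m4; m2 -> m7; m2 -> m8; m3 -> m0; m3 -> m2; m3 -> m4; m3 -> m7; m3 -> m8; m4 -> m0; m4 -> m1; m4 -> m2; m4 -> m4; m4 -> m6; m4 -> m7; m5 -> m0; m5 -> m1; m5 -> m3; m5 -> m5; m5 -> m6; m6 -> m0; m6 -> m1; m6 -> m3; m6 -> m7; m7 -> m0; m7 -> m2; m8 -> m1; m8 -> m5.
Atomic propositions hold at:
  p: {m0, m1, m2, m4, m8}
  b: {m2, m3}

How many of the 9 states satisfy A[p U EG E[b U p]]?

E[b U p]: least fixpoint, start Z0 = Sat(p) = {m0, m1, m2, m4, m8}, add states in Sat(b) with some successor in Z. Z1 = {m0, m1, m2, m3, m4, m8}; fixed.
Sat(E[b U p]) = {m0, m1, m2, m3, m4, m8}
EG E[b U p]: greatest fixpoint, start Z0 = {m0, m1, m2, m3, m4, m8}, keep only states in Sat with some successor in Z. Already a fixed point.
Sat(EG E[b U p]) = {m0, m1, m2, m3, m4, m8}
A[p U EG E[b U p]]: least fixpoint, start Z0 = Sat(EG E[b U p]) = {m0, m1, m2, m3, m4, m8}, add states in Sat(p) with every successor in Z. Already a fixed point.
Sat(A[p U EG E[b U p]]) = {m0, m1, m2, m3, m4, m8}
|Sat(A[p U EG E[b U p]])| = |{m0, m1, m2, m3, m4, m8}| = 6.

6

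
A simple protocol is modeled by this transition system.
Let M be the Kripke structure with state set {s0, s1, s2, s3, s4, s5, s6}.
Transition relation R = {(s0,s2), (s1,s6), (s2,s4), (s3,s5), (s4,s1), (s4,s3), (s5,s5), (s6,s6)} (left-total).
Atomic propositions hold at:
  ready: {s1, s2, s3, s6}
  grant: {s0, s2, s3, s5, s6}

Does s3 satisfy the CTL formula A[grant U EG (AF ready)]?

AF ready: least fixpoint, start Z0 = {s1, s2, s3, s6}, add states with every successor in Z. Z1 = {s0, s1, s2, s3, s4, s6}; fixed.
Sat(AF ready) = {s0, s1, s2, s3, s4, s6}
EG (AF ready): greatest fixpoint, start Z0 = {s0, s1, s2, s3, s4, s6}, keep only states in Sat with some successor in Z. Z1 = {s0, s1, s2, s4, s6}; fixed.
Sat(EG (AF ready)) = {s0, s1, s2, s4, s6}
A[grant U EG (AF ready)]: least fixpoint, start Z0 = Sat(EG (AF ready)) = {s0, s1, s2, s4, s6}, add states in Sat(grant) with every successor in Z. Already a fixed point.
Sat(A[grant U EG (AF ready)]) = {s0, s1, s2, s4, s6}
s3 ∉ Sat(A[grant U EG (AF ready)]) = {s0, s1, s2, s4, s6}, so the formula does not hold at s3.

No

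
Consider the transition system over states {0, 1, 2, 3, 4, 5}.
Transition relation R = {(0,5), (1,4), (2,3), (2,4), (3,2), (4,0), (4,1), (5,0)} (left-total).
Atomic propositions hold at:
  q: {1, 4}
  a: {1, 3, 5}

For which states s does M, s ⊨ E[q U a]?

E[q U a]: least fixpoint, start Z0 = Sat(a) = {1, 3, 5}, add states in Sat(q) with some successor in Z. Z1 = {1, 3, 4, 5}; fixed.
Sat(E[q U a]) = {1, 3, 4, 5}

{1, 3, 4, 5}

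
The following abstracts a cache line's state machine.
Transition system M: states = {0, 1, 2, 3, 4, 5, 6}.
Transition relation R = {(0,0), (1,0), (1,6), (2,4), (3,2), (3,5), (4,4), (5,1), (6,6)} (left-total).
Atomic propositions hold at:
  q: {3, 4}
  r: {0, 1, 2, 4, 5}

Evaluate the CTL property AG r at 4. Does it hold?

Yes

AG r: greatest fixpoint, start Z0 = {0, 1, 2, 4, 5}, keep only states in Sat with every successor in Z. Z1 = {0, 2, 4, 5}; Z2 = {0, 2, 4}; fixed.
Sat(AG r) = {0, 2, 4}
4 ∈ Sat(AG r) = {0, 2, 4}, so the formula holds at 4.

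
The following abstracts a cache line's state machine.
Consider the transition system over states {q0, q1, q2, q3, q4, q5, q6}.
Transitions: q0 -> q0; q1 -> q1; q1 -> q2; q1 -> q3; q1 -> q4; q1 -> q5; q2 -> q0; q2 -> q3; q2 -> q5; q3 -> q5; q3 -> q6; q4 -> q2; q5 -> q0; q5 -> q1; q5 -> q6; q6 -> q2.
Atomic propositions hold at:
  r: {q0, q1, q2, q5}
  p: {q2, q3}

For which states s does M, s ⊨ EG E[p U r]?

{q0, q1, q2, q3, q5}

E[p U r]: least fixpoint, start Z0 = Sat(r) = {q0, q1, q2, q5}, add states in Sat(p) with some successor in Z. Z1 = {q0, q1, q2, q3, q5}; fixed.
Sat(E[p U r]) = {q0, q1, q2, q3, q5}
EG E[p U r]: greatest fixpoint, start Z0 = {q0, q1, q2, q3, q5}, keep only states in Sat with some successor in Z. Already a fixed point.
Sat(EG E[p U r]) = {q0, q1, q2, q3, q5}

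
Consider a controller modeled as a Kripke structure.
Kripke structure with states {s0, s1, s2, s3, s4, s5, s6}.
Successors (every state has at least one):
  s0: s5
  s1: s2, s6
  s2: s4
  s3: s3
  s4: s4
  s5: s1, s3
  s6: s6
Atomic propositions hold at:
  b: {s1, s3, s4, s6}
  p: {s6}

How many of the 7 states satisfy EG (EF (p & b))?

Sat(p & b) = {s6}
EF (p & b): least fixpoint, start Z0 = {s6}, add states with some successor in Z. Z1 = {s1, s6}; Z2 = {s1, s5, s6}; Z3 = {s0, s1, s5, s6}; fixed.
Sat(EF (p & b)) = {s0, s1, s5, s6}
EG (EF (p & b)): greatest fixpoint, start Z0 = {s0, s1, s5, s6}, keep only states in Sat with some successor in Z. Already a fixed point.
Sat(EG (EF (p & b))) = {s0, s1, s5, s6}
|Sat(EG (EF (p & b)))| = |{s0, s1, s5, s6}| = 4.

4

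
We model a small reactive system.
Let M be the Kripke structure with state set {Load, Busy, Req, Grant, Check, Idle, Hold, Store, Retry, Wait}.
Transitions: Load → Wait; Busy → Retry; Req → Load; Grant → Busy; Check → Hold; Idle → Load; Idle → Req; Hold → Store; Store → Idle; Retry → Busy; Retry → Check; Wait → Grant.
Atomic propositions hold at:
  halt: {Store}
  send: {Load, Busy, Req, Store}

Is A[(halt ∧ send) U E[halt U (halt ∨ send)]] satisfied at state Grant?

Sat(halt ∧ send) = {Store}
Sat(halt ∨ send) = {Load, Busy, Req, Store}
E[halt U (halt ∨ send)]: least fixpoint, start Z0 = Sat((halt ∨ send)) = {Load, Busy, Req, Store}, add states in Sat(halt) with some successor in Z. Already a fixed point.
Sat(E[halt U (halt ∨ send)]) = {Load, Busy, Req, Store}
A[(halt ∧ send) U E[halt U (halt ∨ send)]]: least fixpoint, start Z0 = Sat(E[halt U (halt ∨ send)]) = {Load, Busy, Req, Store}, add states in Sat(halt ∧ send) with every successor in Z. Already a fixed point.
Sat(A[(halt ∧ send) U E[halt U (halt ∨ send)]]) = {Load, Busy, Req, Store}
Grant ∉ Sat(A[(halt ∧ send) U E[halt U (halt ∨ send)]]) = {Load, Busy, Req, Store}, so the formula does not hold at Grant.

No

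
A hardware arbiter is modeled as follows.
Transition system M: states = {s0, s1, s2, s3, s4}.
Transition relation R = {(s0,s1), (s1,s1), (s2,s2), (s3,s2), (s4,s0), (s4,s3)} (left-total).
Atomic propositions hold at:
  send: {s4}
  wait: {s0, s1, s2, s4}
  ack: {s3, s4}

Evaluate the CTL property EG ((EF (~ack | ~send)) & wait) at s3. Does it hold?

No

Sat(~ack) = {s0, s1, s2}
Sat(~send) = {s0, s1, s2, s3}
Sat(~ack | ~send) = {s0, s1, s2, s3}
EF (~ack | ~send): least fixpoint, start Z0 = {s0, s1, s2, s3}, add states with some successor in Z. Z1 = {s0, s1, s2, s3, s4}; fixed.
Sat(EF (~ack | ~send)) = {s0, s1, s2, s3, s4}
Sat((EF (~ack | ~send)) & wait) = {s0, s1, s2, s4}
EG ((EF (~ack | ~send)) & wait): greatest fixpoint, start Z0 = {s0, s1, s2, s4}, keep only states in Sat with some successor in Z. Already a fixed point.
Sat(EG ((EF (~ack | ~send)) & wait)) = {s0, s1, s2, s4}
s3 ∉ Sat(EG ((EF (~ack | ~send)) & wait)) = {s0, s1, s2, s4}, so the formula does not hold at s3.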